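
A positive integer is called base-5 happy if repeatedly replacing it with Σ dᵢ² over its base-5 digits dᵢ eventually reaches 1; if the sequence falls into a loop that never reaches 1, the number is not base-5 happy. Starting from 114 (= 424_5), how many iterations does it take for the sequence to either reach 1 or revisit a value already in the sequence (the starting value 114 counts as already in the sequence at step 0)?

114 = (4,2,4)_5 → 4² + 2² + 4² = 16 + 4 + 16 = 36
36 = (1,2,1)_5 → 1² + 2² + 1² = 1 + 4 + 1 = 6
6 = (1,1)_5 → 1² + 1² = 1 + 1 = 2
2 = (2)_5 → 2² = 4
4 = (4)_5 → 4² = 16
16 = (3,1)_5 → 3² + 1² = 9 + 1 = 10
10 = (2,0)_5 → 2² + 0² = 4 + 0 = 4  — 4 repeats.
That took 7 steps.

7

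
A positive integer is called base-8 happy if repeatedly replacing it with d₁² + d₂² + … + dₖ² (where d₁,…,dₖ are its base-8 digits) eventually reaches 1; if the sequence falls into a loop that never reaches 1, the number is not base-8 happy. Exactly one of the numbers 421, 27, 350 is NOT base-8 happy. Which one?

350

421: 421 → 77 → 27 → 18 → 8 → 1  — reaches 1 (base-8 happy)
27: 27 → 18 → 8 → 1  — reaches 1 (base-8 happy)
350: 350 → 70 → 37 → 41 → 26 → 13 → 26  — repeats 26 (not base-8 happy)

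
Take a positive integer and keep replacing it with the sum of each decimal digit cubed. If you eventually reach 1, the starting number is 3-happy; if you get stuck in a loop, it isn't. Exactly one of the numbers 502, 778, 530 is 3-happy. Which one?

502: 502 → 133 → 55 → 250 → 133  — repeats 133 (not 3-happy)
778: 778 → 1198 → 1243 → 100 → 1  — reaches 1 (3-happy)
530: 530 → 152 → 134 → 92 → 737 → 713 → 371 → 371  — repeats 371 (not 3-happy)

778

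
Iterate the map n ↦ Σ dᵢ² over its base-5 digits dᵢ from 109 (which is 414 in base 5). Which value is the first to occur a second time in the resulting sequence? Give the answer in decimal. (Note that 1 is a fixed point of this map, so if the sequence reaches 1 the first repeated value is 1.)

1

109 = (4,1,4)_5 → 4² + 1² + 4² = 33
33 = (1,1,3)_5 → 1² + 1² + 3² = 11
11 = (2,1)_5 → 2² + 1² = 5
5 = (1,0)_5 → 1² + 0² = 1  — reached the fixed point 1.
1 → 1, so 1 is the first repeated value.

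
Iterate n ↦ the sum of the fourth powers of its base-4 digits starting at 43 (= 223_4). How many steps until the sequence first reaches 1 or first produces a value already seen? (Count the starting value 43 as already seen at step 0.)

43 = (2,2,3)_4 → 2⁴ + 2⁴ + 3⁴ = 113
113 = (1,3,0,1)_4 → 1⁴ + 3⁴ + 0⁴ + 1⁴ = 83
83 = (1,1,0,3)_4 → 1⁴ + 1⁴ + 0⁴ + 3⁴ = 83  — 83 repeats.
That took 3 steps.

3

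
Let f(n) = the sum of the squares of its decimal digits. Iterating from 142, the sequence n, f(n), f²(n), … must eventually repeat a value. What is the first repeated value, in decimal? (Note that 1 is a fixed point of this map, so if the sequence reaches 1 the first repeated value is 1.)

89

142 → 1² + 4² + 2² = 21
21 → 2² + 1² = 5
5 → 5² = 25
25 → 2² + 5² = 29
29 → 2² + 9² = 85
85 → 8² + 5² = 89
89 → 8² + 9² = 145
145 → 1² + 4² + 5² = 42
42 → 4² + 2² = 20
20 → 2² + 0² = 4
4 → 4² = 16
16 → 1² + 6² = 37
37 → 3² + 7² = 58
58 → 5² + 8² = 89  — 89 already appeared earlier.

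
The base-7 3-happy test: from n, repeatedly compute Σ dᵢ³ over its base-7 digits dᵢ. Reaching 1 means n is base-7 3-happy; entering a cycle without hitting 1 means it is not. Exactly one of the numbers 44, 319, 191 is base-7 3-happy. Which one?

319

44: 44 → 224 → 128 → 80 → 92 → 218 → 92  — repeats 92 (not base-7 3-happy)
319: 319 → 307 → 433 → 343 → 1  — reaches 1 (base-7 3-happy)
191: 191 → 251 → 341 → 557 → 137 → 197 → 65 → 17 → 35 → 125 → 251  — repeats 251 (not base-7 3-happy)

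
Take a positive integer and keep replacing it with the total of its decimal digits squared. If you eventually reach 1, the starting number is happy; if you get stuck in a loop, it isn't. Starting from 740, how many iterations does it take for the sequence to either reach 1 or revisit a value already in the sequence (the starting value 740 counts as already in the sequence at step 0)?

740 → 7² + 4² + 0² = 65
65 → 6² + 5² = 61
61 → 6² + 1² = 37
37 → 3² + 7² = 58
58 → 5² + 8² = 89
89 → 8² + 9² = 145
145 → 1² + 4² + 5² = 42
42 → 4² + 2² = 20
20 → 2² + 0² = 4
4 → 4² = 16
16 → 1² + 6² = 37  — 37 repeats.
That took 11 steps.

11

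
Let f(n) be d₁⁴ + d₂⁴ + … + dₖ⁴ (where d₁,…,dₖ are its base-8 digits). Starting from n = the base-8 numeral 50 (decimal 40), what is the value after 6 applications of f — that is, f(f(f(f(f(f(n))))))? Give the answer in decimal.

1938

40 = (5,0)_8 → 5⁴ + 0⁴ = 625
625 = (1,1,6,1)_8 → 1⁴ + 1⁴ + 6⁴ + 1⁴ = 1299
1299 = (2,4,2,3)_8 → 2⁴ + 4⁴ + 2⁴ + 3⁴ = 369
369 = (5,6,1)_8 → 5⁴ + 6⁴ + 1⁴ = 1922
1922 = (3,6,0,2)_8 → 3⁴ + 6⁴ + 0⁴ + 2⁴ = 1393
1393 = (2,5,6,1)_8 → 2⁴ + 5⁴ + 6⁴ + 1⁴ = 1938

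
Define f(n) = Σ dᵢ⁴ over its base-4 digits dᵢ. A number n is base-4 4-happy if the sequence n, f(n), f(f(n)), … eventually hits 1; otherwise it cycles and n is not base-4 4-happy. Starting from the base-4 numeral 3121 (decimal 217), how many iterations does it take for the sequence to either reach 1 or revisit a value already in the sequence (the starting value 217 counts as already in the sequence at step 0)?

7

217 = (3,1,2,1)_4 → 99
99 = (1,2,0,3)_4 → 98
98 = (1,2,0,2)_4 → 33
33 = (2,0,1)_4 → 17
17 = (1,0,1)_4 → 2
2 = (2)_4 → 16
16 = (1,0,0)_4 → 1  — reached 1.
That took 7 steps.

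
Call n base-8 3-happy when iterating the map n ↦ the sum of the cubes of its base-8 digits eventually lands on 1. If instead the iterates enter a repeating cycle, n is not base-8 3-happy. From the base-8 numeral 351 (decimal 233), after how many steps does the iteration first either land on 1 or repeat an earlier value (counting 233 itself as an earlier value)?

5

233 = (3,5,1)_8 → 3³ + 5³ + 1³ = 153
153 = (2,3,1)_8 → 2³ + 3³ + 1³ = 36
36 = (4,4)_8 → 4³ + 4³ = 128
128 = (2,0,0)_8 → 2³ + 0³ + 0³ = 8
8 = (1,0)_8 → 1³ + 0³ = 1  — reached 1.
That took 5 steps.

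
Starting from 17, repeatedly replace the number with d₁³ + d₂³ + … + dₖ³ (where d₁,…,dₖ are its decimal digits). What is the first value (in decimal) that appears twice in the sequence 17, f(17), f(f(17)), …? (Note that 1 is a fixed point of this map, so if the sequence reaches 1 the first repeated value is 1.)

17 → 344
344 → 155
155 → 251
251 → 134
134 → 92
92 → 737
737 → 713
713 → 371
371 → 371  — 371 already appeared earlier.

371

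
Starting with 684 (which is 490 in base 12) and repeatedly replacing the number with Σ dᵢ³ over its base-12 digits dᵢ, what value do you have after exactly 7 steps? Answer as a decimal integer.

1464

684 = (4,9,0)_12 → 793
793 = (5,6,1)_12 → 342
342 = (2,4,6)_12 → 288
288 = (2,0,0)_12 → 8
8 = (8)_12 → 512
512 = (3,6,8)_12 → 755
755 = (5,2,11)_12 → 1464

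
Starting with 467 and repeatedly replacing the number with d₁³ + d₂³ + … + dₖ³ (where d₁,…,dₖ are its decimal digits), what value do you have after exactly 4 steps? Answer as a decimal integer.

467 → 4³ + 6³ + 7³ = 64 + 216 + 343 = 623
623 → 6³ + 2³ + 3³ = 216 + 8 + 27 = 251
251 → 2³ + 5³ + 1³ = 8 + 125 + 1 = 134
134 → 1³ + 3³ + 4³ = 1 + 27 + 64 = 92

92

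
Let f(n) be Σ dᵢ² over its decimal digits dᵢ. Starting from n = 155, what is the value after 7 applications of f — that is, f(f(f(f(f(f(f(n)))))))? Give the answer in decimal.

155 → 1² + 5² + 5² = 51
51 → 5² + 1² = 26
26 → 2² + 6² = 40
40 → 4² + 0² = 16
16 → 1² + 6² = 37
37 → 3² + 7² = 58
58 → 5² + 8² = 89

89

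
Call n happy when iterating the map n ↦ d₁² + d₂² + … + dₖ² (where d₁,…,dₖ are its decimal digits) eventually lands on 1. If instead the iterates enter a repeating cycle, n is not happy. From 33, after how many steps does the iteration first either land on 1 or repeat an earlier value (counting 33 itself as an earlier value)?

33 → 3² + 3² = 18
18 → 1² + 8² = 65
65 → 6² + 5² = 61
61 → 6² + 1² = 37
37 → 3² + 7² = 58
58 → 5² + 8² = 89
89 → 8² + 9² = 145
145 → 1² + 4² + 5² = 42
42 → 4² + 2² = 20
20 → 2² + 0² = 4
4 → 4² = 16
16 → 1² + 6² = 37  — 37 repeats.
That took 12 steps.

12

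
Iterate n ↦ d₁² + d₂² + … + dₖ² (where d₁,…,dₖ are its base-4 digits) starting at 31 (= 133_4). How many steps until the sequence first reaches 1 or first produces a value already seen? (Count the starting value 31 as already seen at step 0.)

31 = (1,3,3)_4 → 1² + 3² + 3² = 1 + 9 + 9 = 19
19 = (1,0,3)_4 → 1² + 0² + 3² = 1 + 0 + 9 = 10
10 = (2,2)_4 → 2² + 2² = 4 + 4 = 8
8 = (2,0)_4 → 2² + 0² = 4 + 0 = 4
4 = (1,0)_4 → 1² + 0² = 1 + 0 = 1  — reached 1.
That took 5 steps.

5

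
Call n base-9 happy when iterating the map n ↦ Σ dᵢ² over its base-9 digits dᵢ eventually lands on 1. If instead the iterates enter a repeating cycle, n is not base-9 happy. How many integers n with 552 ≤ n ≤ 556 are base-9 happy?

1

552: 552 → 94 → 18 → 4 → 16 → 50 → 50  — not base-9 happy
553: 553 → 101 → 9 → 1  — base-9 happy
554: 554 → 110 → 14 → 26 → 68 → 74 → 68  — not base-9 happy
555: 555 → 121 → 33 → 45 → 25 → 53 → 89 → 65 → 53  — not base-9 happy
556: 556 → 134 → 90 → 2 → 4 → 16 → 50 → 50  — not base-9 happy
base-9 happy: 553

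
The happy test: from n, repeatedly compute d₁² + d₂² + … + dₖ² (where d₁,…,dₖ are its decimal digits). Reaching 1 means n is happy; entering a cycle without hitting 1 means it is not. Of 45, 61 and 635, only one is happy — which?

635

45: 45 → 41 → 17 → 50 → 25 → 29 → 85 → 89 → 145 → 42 → 20 → 4 → 16 → 37 → 58 → 89  — repeats 89 (not happy)
61: 61 → 37 → 58 → 89 → 145 → 42 → 20 → 4 → 16 → 37  — repeats 37 (not happy)
635: 635 → 70 → 49 → 97 → 130 → 10 → 1  — reaches 1 (happy)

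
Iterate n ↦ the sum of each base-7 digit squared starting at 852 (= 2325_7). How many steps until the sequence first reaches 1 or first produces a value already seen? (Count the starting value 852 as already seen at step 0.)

852 = (2,3,2,5)_7 → 42
42 = (6,0)_7 → 36
36 = (5,1)_7 → 26
26 = (3,5)_7 → 34
34 = (4,6)_7 → 52
52 = (1,0,3)_7 → 10
10 = (1,3)_7 → 10  — 10 repeats.
That took 7 steps.

7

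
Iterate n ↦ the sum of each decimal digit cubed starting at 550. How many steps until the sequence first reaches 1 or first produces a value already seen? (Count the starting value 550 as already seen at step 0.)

4

550 → 250
250 → 133
133 → 55
55 → 250  — 250 repeats.
That took 4 steps.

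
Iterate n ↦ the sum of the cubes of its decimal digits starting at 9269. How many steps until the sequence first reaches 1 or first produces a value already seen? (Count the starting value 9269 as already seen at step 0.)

9269 → 9³ + 2³ + 6³ + 9³ = 729 + 8 + 216 + 729 = 1682
1682 → 1³ + 6³ + 8³ + 2³ = 1 + 216 + 512 + 8 = 737
737 → 7³ + 3³ + 7³ = 343 + 27 + 343 = 713
713 → 7³ + 1³ + 3³ = 343 + 1 + 27 = 371
371 → 3³ + 7³ + 1³ = 27 + 343 + 1 = 371  — 371 repeats.
That took 5 steps.

5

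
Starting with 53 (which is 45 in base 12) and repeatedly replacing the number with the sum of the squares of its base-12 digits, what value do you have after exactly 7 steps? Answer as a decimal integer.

61

53 = (4,5)_12 → 4² + 5² = 16 + 25 = 41
41 = (3,5)_12 → 3² + 5² = 9 + 25 = 34
34 = (2,10)_12 → 2² + 10² = 4 + 100 = 104
104 = (8,8)_12 → 8² + 8² = 64 + 64 = 128
128 = (10,8)_12 → 10² + 8² = 100 + 64 = 164
164 = (1,1,8)_12 → 1² + 1² + 8² = 1 + 1 + 64 = 66
66 = (5,6)_12 → 5² + 6² = 25 + 36 = 61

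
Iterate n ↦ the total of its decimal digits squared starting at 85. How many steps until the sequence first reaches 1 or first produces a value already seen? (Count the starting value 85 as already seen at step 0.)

85 → 8² + 5² = 89
89 → 8² + 9² = 145
145 → 1² + 4² + 5² = 42
42 → 4² + 2² = 20
20 → 2² + 0² = 4
4 → 4² = 16
16 → 1² + 6² = 37
37 → 3² + 7² = 58
58 → 5² + 8² = 89  — 89 repeats.
That took 9 steps.

9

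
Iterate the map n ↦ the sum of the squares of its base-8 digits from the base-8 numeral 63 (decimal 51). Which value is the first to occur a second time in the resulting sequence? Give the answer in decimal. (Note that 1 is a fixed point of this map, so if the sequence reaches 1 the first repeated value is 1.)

25

51 = (6,3)_8 → 45
45 = (5,5)_8 → 50
50 = (6,2)_8 → 40
40 = (5,0)_8 → 25
25 = (3,1)_8 → 10
10 = (1,2)_8 → 5
5 = (5)_8 → 25  — 25 already appeared earlier.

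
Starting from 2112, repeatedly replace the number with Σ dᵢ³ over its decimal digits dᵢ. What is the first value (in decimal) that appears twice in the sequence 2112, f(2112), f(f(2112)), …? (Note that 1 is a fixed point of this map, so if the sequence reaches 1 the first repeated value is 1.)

153

2112 → 2³ + 1³ + 1³ + 2³ = 8 + 1 + 1 + 8 = 18
18 → 1³ + 8³ = 1 + 512 = 513
513 → 5³ + 1³ + 3³ = 125 + 1 + 27 = 153
153 → 1³ + 5³ + 3³ = 1 + 125 + 27 = 153  — 153 already appeared earlier.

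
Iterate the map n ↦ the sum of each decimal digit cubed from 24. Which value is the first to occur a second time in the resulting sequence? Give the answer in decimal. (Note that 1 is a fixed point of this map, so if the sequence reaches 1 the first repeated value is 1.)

24 → 2³ + 4³ = 72
72 → 7³ + 2³ = 351
351 → 3³ + 5³ + 1³ = 153
153 → 1³ + 5³ + 3³ = 153  — 153 already appeared earlier.

153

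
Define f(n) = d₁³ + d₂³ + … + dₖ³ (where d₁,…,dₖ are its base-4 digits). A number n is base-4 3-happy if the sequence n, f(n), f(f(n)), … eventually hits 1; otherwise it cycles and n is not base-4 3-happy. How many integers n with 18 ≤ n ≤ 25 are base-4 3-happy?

18: 18 → 9 → 9  — not base-4 3-happy
19: 19 → 28 → 28  — not base-4 3-happy
20: 20 → 2 → 8 → 8  — not base-4 3-happy
21: 21 → 3 → 27 → 36 → 9 → 9  — not base-4 3-happy
22: 22 → 10 → 16 → 1  — base-4 3-happy
23: 23 → 29 → 29  — not base-4 3-happy
24: 24 → 9 → 9  — not base-4 3-happy
25: 25 → 10 → 16 → 1  — base-4 3-happy
base-4 3-happy: 22, 25

2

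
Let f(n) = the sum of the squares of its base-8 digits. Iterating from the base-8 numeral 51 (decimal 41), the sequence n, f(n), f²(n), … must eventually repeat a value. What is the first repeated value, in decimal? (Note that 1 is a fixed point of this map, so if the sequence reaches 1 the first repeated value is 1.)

41 = (5,1)_8 → 5² + 1² = 25 + 1 = 26
26 = (3,2)_8 → 3² + 2² = 9 + 4 = 13
13 = (1,5)_8 → 1² + 5² = 1 + 25 = 26  — 26 already appeared earlier.

26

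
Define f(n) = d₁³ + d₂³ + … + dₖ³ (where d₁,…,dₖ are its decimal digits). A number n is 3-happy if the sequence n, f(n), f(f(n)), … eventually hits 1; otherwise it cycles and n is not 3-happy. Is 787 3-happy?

3-happy

787 → 1198
1198 → 1243
1243 → 100
100 → 1  — reached 1.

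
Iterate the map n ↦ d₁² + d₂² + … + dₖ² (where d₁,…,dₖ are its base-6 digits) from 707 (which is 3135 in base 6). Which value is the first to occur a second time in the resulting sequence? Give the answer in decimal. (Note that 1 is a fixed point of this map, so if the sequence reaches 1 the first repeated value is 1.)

707 = (3,1,3,5)_6 → 3² + 1² + 3² + 5² = 9 + 1 + 9 + 25 = 44
44 = (1,1,2)_6 → 1² + 1² + 2² = 1 + 1 + 4 = 6
6 = (1,0)_6 → 1² + 0² = 1 + 0 = 1  — reached the fixed point 1.
1 → 1, so 1 is the first repeated value.

1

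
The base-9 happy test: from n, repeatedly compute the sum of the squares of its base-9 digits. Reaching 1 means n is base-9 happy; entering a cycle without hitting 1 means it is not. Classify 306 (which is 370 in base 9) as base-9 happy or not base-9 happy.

306 = (3,7,0)_9 → 58
58 = (6,4)_9 → 52
52 = (5,7)_9 → 74
74 = (8,2)_9 → 68
68 = (7,5)_9 → 74  — 74 already seen; the sequence cycles without reaching 1.

not base-9 happy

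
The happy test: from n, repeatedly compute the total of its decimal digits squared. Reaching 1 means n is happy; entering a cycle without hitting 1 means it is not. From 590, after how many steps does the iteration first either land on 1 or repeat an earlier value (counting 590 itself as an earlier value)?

10

590 → 106
106 → 37
37 → 58
58 → 89
89 → 145
145 → 42
42 → 20
20 → 4
4 → 16
16 → 37  — 37 repeats.
That took 10 steps.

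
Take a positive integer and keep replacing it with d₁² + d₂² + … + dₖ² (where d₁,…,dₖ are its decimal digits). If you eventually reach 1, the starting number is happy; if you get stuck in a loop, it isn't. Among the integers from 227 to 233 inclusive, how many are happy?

1

227: 227 → 57 → 74 → 65 → 61 → 37 → 58 → 89 → 145 → 42 → 20 → 4 → 16 → 37  (repeats 37)
228: 228 → 72 → 53 → 34 → 25 → 29 → 85 → 89 → 145 → 42 → 20 → 4 → 16 → 37 → 58 → 89  (repeats 89)
229: 229 → 89 → 145 → 42 → 20 → 4 → 16 → 37 → 58 → 89  (repeats 89)
230: 230 → 13 → 10 → 1  (reaches 1)
231: 231 → 14 → 17 → 50 → 25 → 29 → 85 → 89 → 145 → 42 → 20 → 4 → 16 → 37 → 58 → 89  (repeats 89)
232: 232 → 17 → 50 → 25 → 29 → 85 → 89 → 145 → 42 → 20 → 4 → 16 → 37 → 58 → 89  (repeats 89)
233: 233 → 22 → 8 → 64 → 52 → 29 → 85 → 89 → 145 → 42 → 20 → 4 → 16 → 37 → 58 → 89  (repeats 89)
happy: 230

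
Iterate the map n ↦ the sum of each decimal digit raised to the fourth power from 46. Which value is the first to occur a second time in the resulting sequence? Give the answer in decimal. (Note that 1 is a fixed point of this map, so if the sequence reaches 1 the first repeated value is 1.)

8208

46 → 4⁴ + 6⁴ = 1552
1552 → 1⁴ + 5⁴ + 5⁴ + 2⁴ = 1267
1267 → 1⁴ + 2⁴ + 6⁴ + 7⁴ = 3714
3714 → 3⁴ + 7⁴ + 1⁴ + 4⁴ = 2739
2739 → 2⁴ + 7⁴ + 3⁴ + 9⁴ = 9059
9059 → 9⁴ + 0⁴ + 5⁴ + 9⁴ = 13747
13747 → 1⁴ + 3⁴ + 7⁴ + 4⁴ + 7⁴ = 5140
5140 → 5⁴ + 1⁴ + 4⁴ + 0⁴ = 882
882 → 8⁴ + 8⁴ + 2⁴ = 8208
8208 → 8⁴ + 2⁴ + 0⁴ + 8⁴ = 8208  — 8208 already appeared earlier.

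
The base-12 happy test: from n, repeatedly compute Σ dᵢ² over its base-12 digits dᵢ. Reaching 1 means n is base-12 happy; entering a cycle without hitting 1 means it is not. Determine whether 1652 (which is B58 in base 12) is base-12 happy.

1652 = (11,5,8)_12 → 11² + 5² + 8² = 210
210 = (1,5,6)_12 → 1² + 5² + 6² = 62
62 = (5,2)_12 → 5² + 2² = 29
29 = (2,5)_12 → 2² + 5² = 29  — 29 already seen; the sequence cycles without reaching 1.

not base-12 happy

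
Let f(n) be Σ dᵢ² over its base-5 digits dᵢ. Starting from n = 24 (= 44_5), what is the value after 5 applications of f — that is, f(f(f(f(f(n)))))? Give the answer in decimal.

24 = (4,4)_5 → 4² + 4² = 16 + 16 = 32
32 = (1,1,2)_5 → 1² + 1² + 2² = 1 + 1 + 4 = 6
6 = (1,1)_5 → 1² + 1² = 1 + 1 = 2
2 = (2)_5 → 2² = 4
4 = (4)_5 → 4² = 16

16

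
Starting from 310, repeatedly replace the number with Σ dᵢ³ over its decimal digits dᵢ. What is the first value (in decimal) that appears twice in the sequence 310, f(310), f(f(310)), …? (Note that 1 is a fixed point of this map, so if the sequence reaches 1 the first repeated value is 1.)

133

310 → 3³ + 1³ + 0³ = 27 + 1 + 0 = 28
28 → 2³ + 8³ = 8 + 512 = 520
520 → 5³ + 2³ + 0³ = 125 + 8 + 0 = 133
133 → 1³ + 3³ + 3³ = 1 + 27 + 27 = 55
55 → 5³ + 5³ = 125 + 125 = 250
250 → 2³ + 5³ + 0³ = 8 + 125 + 0 = 133  — 133 already appeared earlier.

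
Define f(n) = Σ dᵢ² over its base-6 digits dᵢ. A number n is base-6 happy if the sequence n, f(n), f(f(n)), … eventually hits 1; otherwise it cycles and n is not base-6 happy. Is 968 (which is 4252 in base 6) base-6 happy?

968 = (4,2,5,2)_6 → 4² + 2² + 5² + 2² = 16 + 4 + 25 + 4 = 49
49 = (1,2,1)_6 → 1² + 2² + 1² = 1 + 4 + 1 = 6
6 = (1,0)_6 → 1² + 0² = 1 + 0 = 1  — reached 1.

base-6 happy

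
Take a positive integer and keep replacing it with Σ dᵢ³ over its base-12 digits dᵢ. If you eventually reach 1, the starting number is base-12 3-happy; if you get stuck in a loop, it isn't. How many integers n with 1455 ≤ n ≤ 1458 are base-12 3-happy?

1455: 1455 → 1028 → 856 → 1520 → 1728 → 1  — base-12 3-happy
1456: 1456 → 1065 → 1136 → 1855 → 1344 → 793 → 342 → 288 → 8 → 512 → 755 → 1464 → 1008 → 343 → 415 → 1351 → 1136  — not base-12 3-happy
1457: 1457 → 1126 → 2072 → 585 → 793 → 342 → 288 → 8 → 512 → 755 → 1464 → 1008 → 343 → 415 → 1351 → 1136 → 1855 → 1344 → 793  — not base-12 3-happy
1458: 1458 → 1217 → 762 → 368 → 736 → 190 → 1028 → 856 → 1520 → 1728 → 1  — base-12 3-happy
base-12 3-happy: 1455, 1458

2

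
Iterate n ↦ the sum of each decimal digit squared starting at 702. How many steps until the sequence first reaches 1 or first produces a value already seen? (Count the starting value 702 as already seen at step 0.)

702 → 53
53 → 34
34 → 25
25 → 29
29 → 85
85 → 89
89 → 145
145 → 42
42 → 20
20 → 4
4 → 16
16 → 37
37 → 58
58 → 89  — 89 repeats.
That took 14 steps.

14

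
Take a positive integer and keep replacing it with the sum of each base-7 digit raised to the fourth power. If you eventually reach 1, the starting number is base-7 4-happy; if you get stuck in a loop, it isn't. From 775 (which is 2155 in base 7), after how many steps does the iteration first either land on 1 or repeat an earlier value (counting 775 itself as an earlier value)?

775 = (2,1,5,5)_7 → 1267
1267 = (3,4,6,0)_7 → 1633
1633 = (4,5,2,2)_7 → 913
913 = (2,4,4,3)_7 → 609
609 = (1,5,3,0)_7 → 707
707 = (2,0,3,0)_7 → 97
97 = (1,6,6)_7 → 2593
2593 = (1,0,3,6,3)_7 → 1459
1459 = (4,1,5,3)_7 → 963
963 = (2,5,4,4)_7 → 1153
1153 = (3,2,3,5)_7 → 803
803 = (2,2,2,5)_7 → 673
673 = (1,6,5,1)_7 → 1923
1923 = (5,4,1,5)_7 → 1507
1507 = (4,2,5,2)_7 → 913  — 913 repeats.
That took 15 steps.

15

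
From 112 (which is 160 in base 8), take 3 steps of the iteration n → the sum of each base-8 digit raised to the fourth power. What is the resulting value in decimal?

513

112 = (1,6,0)_8 → 1297
1297 = (2,4,2,1)_8 → 289
289 = (4,4,1)_8 → 513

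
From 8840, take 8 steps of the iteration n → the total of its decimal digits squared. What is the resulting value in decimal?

89

8840 → 8² + 8² + 4² + 0² = 144
144 → 1² + 4² + 4² = 33
33 → 3² + 3² = 18
18 → 1² + 8² = 65
65 → 6² + 5² = 61
61 → 6² + 1² = 37
37 → 3² + 7² = 58
58 → 5² + 8² = 89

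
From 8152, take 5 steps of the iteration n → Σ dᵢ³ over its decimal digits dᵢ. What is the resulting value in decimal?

8152 → 8³ + 1³ + 5³ + 2³ = 646
646 → 6³ + 4³ + 6³ = 496
496 → 4³ + 9³ + 6³ = 1009
1009 → 1³ + 0³ + 0³ + 9³ = 730
730 → 7³ + 3³ + 0³ = 370

370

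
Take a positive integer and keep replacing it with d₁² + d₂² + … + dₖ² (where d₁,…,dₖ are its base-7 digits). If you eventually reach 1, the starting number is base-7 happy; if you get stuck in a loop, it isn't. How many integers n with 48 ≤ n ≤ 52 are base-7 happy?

48: 48 → 72 → 14 → 4 → 16 → 8 → 2 → 4  (repeats 4)
49: 49 → 1  (reaches 1)
50: 50 → 2 → 4 → 16 → 8 → 2  (repeats 2)
51: 51 → 5 → 25 → 25  (repeats 25)
52: 52 → 10 → 10  (repeats 10)
base-7 happy: 49

1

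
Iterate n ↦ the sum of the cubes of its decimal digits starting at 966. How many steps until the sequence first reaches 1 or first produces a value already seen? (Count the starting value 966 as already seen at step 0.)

13

966 → 9³ + 6³ + 6³ = 729 + 216 + 216 = 1161
1161 → 1³ + 1³ + 6³ + 1³ = 1 + 1 + 216 + 1 = 219
219 → 2³ + 1³ + 9³ = 8 + 1 + 729 = 738
738 → 7³ + 3³ + 8³ = 343 + 27 + 512 = 882
882 → 8³ + 8³ + 2³ = 512 + 512 + 8 = 1032
1032 → 1³ + 0³ + 3³ + 2³ = 1 + 0 + 27 + 8 = 36
36 → 3³ + 6³ = 27 + 216 = 243
243 → 2³ + 4³ + 3³ = 8 + 64 + 27 = 99
99 → 9³ + 9³ = 729 + 729 = 1458
1458 → 1³ + 4³ + 5³ + 8³ = 1 + 64 + 125 + 512 = 702
702 → 7³ + 0³ + 2³ = 343 + 0 + 8 = 351
351 → 3³ + 5³ + 1³ = 27 + 125 + 1 = 153
153 → 1³ + 5³ + 3³ = 1 + 125 + 27 = 153  — 153 repeats.
That took 13 steps.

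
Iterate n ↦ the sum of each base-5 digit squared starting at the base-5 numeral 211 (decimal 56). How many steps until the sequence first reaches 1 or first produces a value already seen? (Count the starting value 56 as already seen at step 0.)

6

56 = (2,1,1)_5 → 2² + 1² + 1² = 4 + 1 + 1 = 6
6 = (1,1)_5 → 1² + 1² = 1 + 1 = 2
2 = (2)_5 → 2² = 4
4 = (4)_5 → 4² = 16
16 = (3,1)_5 → 3² + 1² = 9 + 1 = 10
10 = (2,0)_5 → 2² + 0² = 4 + 0 = 4  — 4 repeats.
That took 6 steps.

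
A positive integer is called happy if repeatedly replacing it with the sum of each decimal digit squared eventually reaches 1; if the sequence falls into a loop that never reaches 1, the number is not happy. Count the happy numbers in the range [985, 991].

985: 985 → 170 → 50 → 25 → 29 → 85 → 89 → 145 → 42 → 20 → 4 → 16 → 37 → 58 → 89  — not happy
986: 986 → 181 → 66 → 72 → 53 → 34 → 25 → 29 → 85 → 89 → 145 → 42 → 20 → 4 → 16 → 37 → 58 → 89  — not happy
987: 987 → 194 → 98 → 145 → 42 → 20 → 4 → 16 → 37 → 58 → 89 → 145  — not happy
988: 988 → 209 → 85 → 89 → 145 → 42 → 20 → 4 → 16 → 37 → 58 → 89  — not happy
989: 989 → 226 → 44 → 32 → 13 → 10 → 1  — happy
990: 990 → 162 → 41 → 17 → 50 → 25 → 29 → 85 → 89 → 145 → 42 → 20 → 4 → 16 → 37 → 58 → 89  — not happy
991: 991 → 163 → 46 → 52 → 29 → 85 → 89 → 145 → 42 → 20 → 4 → 16 → 37 → 58 → 89  — not happy
happy: 989

1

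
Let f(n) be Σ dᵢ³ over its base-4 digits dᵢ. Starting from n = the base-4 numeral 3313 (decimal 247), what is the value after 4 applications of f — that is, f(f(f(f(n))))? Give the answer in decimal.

1

247 = (3,3,1,3)_4 → 3³ + 3³ + 1³ + 3³ = 82
82 = (1,1,0,2)_4 → 1³ + 1³ + 0³ + 2³ = 10
10 = (2,2)_4 → 2³ + 2³ = 16
16 = (1,0,0)_4 → 1³ + 0³ + 0³ = 1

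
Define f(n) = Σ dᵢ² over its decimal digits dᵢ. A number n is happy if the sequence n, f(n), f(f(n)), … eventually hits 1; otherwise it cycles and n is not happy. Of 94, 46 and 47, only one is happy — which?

94

94: 94 → 97 → 130 → 10 → 1  — reaches 1 (happy)
46: 46 → 52 → 29 → 85 → 89 → 145 → 42 → 20 → 4 → 16 → 37 → 58 → 89  — repeats 89 (not happy)
47: 47 → 65 → 61 → 37 → 58 → 89 → 145 → 42 → 20 → 4 → 16 → 37  — repeats 37 (not happy)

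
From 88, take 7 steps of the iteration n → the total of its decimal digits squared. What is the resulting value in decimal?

16

88 → 8² + 8² = 128
128 → 1² + 2² + 8² = 69
69 → 6² + 9² = 117
117 → 1² + 1² + 7² = 51
51 → 5² + 1² = 26
26 → 2² + 6² = 40
40 → 4² + 0² = 16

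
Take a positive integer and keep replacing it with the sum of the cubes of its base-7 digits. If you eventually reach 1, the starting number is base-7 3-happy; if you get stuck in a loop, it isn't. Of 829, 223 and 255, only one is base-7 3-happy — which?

223

829: 829 → 259 → 133 → 133  — repeats 133 (not base-7 3-happy)
223: 223 → 307 → 433 → 343 → 1  — reaches 1 (base-7 3-happy)
255: 255 → 153 → 243 → 405 → 219 → 99 → 9 → 9  — repeats 9 (not base-7 3-happy)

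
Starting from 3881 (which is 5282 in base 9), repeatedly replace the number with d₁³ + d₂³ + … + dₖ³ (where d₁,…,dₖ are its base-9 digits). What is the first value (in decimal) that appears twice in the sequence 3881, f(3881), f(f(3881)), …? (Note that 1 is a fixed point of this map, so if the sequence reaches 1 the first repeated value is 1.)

27

3881 = (5,2,8,2)_9 → 5³ + 2³ + 8³ + 2³ = 125 + 8 + 512 + 8 = 653
653 = (8,0,5)_9 → 8³ + 0³ + 5³ = 512 + 0 + 125 = 637
637 = (7,7,7)_9 → 7³ + 7³ + 7³ = 343 + 343 + 343 = 1029
1029 = (1,3,6,3)_9 → 1³ + 3³ + 6³ + 3³ = 1 + 27 + 216 + 27 = 271
271 = (3,3,1)_9 → 3³ + 3³ + 1³ = 27 + 27 + 1 = 55
55 = (6,1)_9 → 6³ + 1³ = 216 + 1 = 217
217 = (2,6,1)_9 → 2³ + 6³ + 1³ = 8 + 216 + 1 = 225
225 = (2,7,0)_9 → 2³ + 7³ + 0³ = 8 + 343 + 0 = 351
351 = (4,3,0)_9 → 4³ + 3³ + 0³ = 64 + 27 + 0 = 91
91 = (1,1,1)_9 → 1³ + 1³ + 1³ = 1 + 1 + 1 = 3
3 = (3)_9 → 3³ = 27
27 = (3,0)_9 → 3³ + 0³ = 27 + 0 = 27  — 27 already appeared earlier.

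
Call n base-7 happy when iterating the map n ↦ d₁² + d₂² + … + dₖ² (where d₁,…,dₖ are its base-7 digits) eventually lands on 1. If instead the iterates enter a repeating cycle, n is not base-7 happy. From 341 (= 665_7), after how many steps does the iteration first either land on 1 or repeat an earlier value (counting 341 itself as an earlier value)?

341 = (6,6,5)_7 → 6² + 6² + 5² = 97
97 = (1,6,6)_7 → 1² + 6² + 6² = 73
73 = (1,3,3)_7 → 1² + 3² + 3² = 19
19 = (2,5)_7 → 2² + 5² = 29
29 = (4,1)_7 → 4² + 1² = 17
17 = (2,3)_7 → 2² + 3² = 13
13 = (1,6)_7 → 1² + 6² = 37
37 = (5,2)_7 → 5² + 2² = 29  — 29 repeats.
That took 8 steps.

8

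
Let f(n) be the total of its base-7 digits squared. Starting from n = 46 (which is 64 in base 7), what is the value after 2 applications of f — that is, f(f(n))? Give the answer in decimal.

46 = (6,4)_7 → 6² + 4² = 52
52 = (1,0,3)_7 → 1² + 0² + 3² = 10

10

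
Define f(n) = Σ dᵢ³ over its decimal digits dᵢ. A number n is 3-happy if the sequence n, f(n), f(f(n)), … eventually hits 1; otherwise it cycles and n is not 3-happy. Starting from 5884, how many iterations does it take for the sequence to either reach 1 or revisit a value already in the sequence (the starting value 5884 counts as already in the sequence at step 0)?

4

5884 → 5³ + 8³ + 8³ + 4³ = 125 + 512 + 512 + 64 = 1213
1213 → 1³ + 2³ + 1³ + 3³ = 1 + 8 + 1 + 27 = 37
37 → 3³ + 7³ = 27 + 343 = 370
370 → 3³ + 7³ + 0³ = 27 + 343 + 0 = 370  — 370 repeats.
That took 4 steps.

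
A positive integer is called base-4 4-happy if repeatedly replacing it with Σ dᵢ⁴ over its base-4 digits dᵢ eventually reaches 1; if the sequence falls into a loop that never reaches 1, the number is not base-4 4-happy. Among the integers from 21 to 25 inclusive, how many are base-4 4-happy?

21: 21 → 3 → 81 → 3  — not base-4 4-happy
22: 22 → 18 → 17 → 2 → 16 → 1  — base-4 4-happy
23: 23 → 83 → 83  — not base-4 4-happy
24: 24 → 17 → 2 → 16 → 1  — base-4 4-happy
25: 25 → 18 → 17 → 2 → 16 → 1  — base-4 4-happy
base-4 4-happy: 22, 24, 25

3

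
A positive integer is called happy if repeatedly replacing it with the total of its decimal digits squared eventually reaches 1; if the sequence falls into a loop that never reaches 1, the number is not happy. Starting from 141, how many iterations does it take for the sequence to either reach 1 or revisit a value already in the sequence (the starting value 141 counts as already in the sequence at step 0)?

141 → 1² + 4² + 1² = 1 + 16 + 1 = 18
18 → 1² + 8² = 1 + 64 = 65
65 → 6² + 5² = 36 + 25 = 61
61 → 6² + 1² = 36 + 1 = 37
37 → 3² + 7² = 9 + 49 = 58
58 → 5² + 8² = 25 + 64 = 89
89 → 8² + 9² = 64 + 81 = 145
145 → 1² + 4² + 5² = 1 + 16 + 25 = 42
42 → 4² + 2² = 16 + 4 = 20
20 → 2² + 0² = 4 + 0 = 4
4 → 4² = 16
16 → 1² + 6² = 1 + 36 = 37  — 37 repeats.
That took 12 steps.

12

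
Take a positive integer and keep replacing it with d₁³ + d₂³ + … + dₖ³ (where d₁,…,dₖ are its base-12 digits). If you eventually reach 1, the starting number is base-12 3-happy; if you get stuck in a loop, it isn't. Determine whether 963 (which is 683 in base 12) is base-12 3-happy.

not base-12 3-happy

963 = (6,8,3)_12 → 755
755 = (5,2,11)_12 → 1464
1464 = (10,2,0)_12 → 1008
1008 = (7,0,0)_12 → 343
343 = (2,4,7)_12 → 415
415 = (2,10,7)_12 → 1351
1351 = (9,4,7)_12 → 1136
1136 = (7,10,8)_12 → 1855
1855 = (1,0,10,7)_12 → 1344
1344 = (9,4,0)_12 → 793
793 = (5,6,1)_12 → 342
342 = (2,4,6)_12 → 288
288 = (2,0,0)_12 → 8
8 = (8)_12 → 512
512 = (3,6,8)_12 → 755  — 755 already seen; the sequence cycles without reaching 1.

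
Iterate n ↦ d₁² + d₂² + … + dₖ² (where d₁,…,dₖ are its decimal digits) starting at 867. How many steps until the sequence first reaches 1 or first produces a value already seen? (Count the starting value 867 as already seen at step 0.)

867 → 8² + 6² + 7² = 149
149 → 1² + 4² + 9² = 98
98 → 9² + 8² = 145
145 → 1² + 4² + 5² = 42
42 → 4² + 2² = 20
20 → 2² + 0² = 4
4 → 4² = 16
16 → 1² + 6² = 37
37 → 3² + 7² = 58
58 → 5² + 8² = 89
89 → 8² + 9² = 145  — 145 repeats.
That took 11 steps.

11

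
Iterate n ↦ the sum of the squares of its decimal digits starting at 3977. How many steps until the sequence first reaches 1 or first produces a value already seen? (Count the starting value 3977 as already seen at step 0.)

3977 → 3² + 9² + 7² + 7² = 9 + 81 + 49 + 49 = 188
188 → 1² + 8² + 8² = 1 + 64 + 64 = 129
129 → 1² + 2² + 9² = 1 + 4 + 81 = 86
86 → 8² + 6² = 64 + 36 = 100
100 → 1² + 0² + 0² = 1 + 0 + 0 = 1  — reached 1.
That took 5 steps.

5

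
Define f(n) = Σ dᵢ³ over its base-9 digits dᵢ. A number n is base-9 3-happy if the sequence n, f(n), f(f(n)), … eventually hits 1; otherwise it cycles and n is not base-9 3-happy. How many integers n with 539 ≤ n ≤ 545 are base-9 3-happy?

539: 539 → 853 → 409 → 189 → 35 → 539  (repeats 539)
540: 540 → 432 → 152 → 856 → 128 → 134 → 638 → 1198 → 470 → 476 → 980 → 540  (repeats 540)
541: 541 → 433 → 153 → 513 → 243 → 27 → 27  (repeats 27)
542: 542 → 440 → 664 → 856 → 128 → 134 → 638 → 1198 → 470 → 476 → 980 → 540 → 432 → 152 → 856  (repeats 856)
543: 543 → 459 → 341 → 577 → 345 → 99 → 9 → 1  (reaches 1)
544: 544 → 496 → 218 → 232 → 694 → 638 → 1198 → 470 → 476 → 980 → 540 → 432 → 152 → 856 → 128 → 134 → 638  (repeats 638)
545: 545 → 557 → 1071 → 73 → 513 → 243 → 27 → 27  (repeats 27)
base-9 3-happy: 543

1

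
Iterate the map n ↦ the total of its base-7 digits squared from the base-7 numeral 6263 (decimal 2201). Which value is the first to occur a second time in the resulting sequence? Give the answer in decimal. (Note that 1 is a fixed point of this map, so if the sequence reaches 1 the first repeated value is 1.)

2201 = (6,2,6,3)_7 → 85
85 = (1,5,1)_7 → 27
27 = (3,6)_7 → 45
45 = (6,3)_7 → 45  — 45 already appeared earlier.

45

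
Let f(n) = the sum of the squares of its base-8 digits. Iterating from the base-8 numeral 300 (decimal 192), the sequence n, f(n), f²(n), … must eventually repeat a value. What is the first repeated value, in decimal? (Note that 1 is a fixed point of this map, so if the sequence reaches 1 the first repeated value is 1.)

4

192 = (3,0,0)_8 → 3² + 0² + 0² = 9 + 0 + 0 = 9
9 = (1,1)_8 → 1² + 1² = 1 + 1 = 2
2 = (2)_8 → 2² = 4
4 = (4)_8 → 4² = 16
16 = (2,0)_8 → 2² + 0² = 4 + 0 = 4  — 4 already appeared earlier.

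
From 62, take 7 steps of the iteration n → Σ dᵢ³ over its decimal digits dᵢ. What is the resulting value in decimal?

62 → 6³ + 2³ = 224
224 → 2³ + 2³ + 4³ = 80
80 → 8³ + 0³ = 512
512 → 5³ + 1³ + 2³ = 134
134 → 1³ + 3³ + 4³ = 92
92 → 9³ + 2³ = 737
737 → 7³ + 3³ + 7³ = 713

713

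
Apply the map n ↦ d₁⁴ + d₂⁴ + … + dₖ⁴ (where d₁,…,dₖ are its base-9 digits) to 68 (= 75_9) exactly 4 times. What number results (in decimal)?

68 = (7,5)_9 → 7⁴ + 5⁴ = 2401 + 625 = 3026
3026 = (4,1,3,2)_9 → 4⁴ + 1⁴ + 3⁴ + 2⁴ = 256 + 1 + 81 + 16 = 354
354 = (4,3,3)_9 → 4⁴ + 3⁴ + 3⁴ = 256 + 81 + 81 = 418
418 = (5,1,4)_9 → 5⁴ + 1⁴ + 4⁴ = 625 + 1 + 256 = 882

882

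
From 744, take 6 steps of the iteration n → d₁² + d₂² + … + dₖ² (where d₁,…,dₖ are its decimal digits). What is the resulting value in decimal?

744 → 7² + 4² + 4² = 49 + 16 + 16 = 81
81 → 8² + 1² = 64 + 1 = 65
65 → 6² + 5² = 36 + 25 = 61
61 → 6² + 1² = 36 + 1 = 37
37 → 3² + 7² = 9 + 49 = 58
58 → 5² + 8² = 25 + 64 = 89

89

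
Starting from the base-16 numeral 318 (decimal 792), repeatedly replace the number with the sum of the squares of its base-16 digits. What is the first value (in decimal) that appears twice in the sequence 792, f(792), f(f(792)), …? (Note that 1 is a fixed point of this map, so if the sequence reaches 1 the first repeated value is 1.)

792 = (3,1,8)_16 → 3² + 1² + 8² = 9 + 1 + 64 = 74
74 = (4,10)_16 → 4² + 10² = 16 + 100 = 116
116 = (7,4)_16 → 7² + 4² = 49 + 16 = 65
65 = (4,1)_16 → 4² + 1² = 16 + 1 = 17
17 = (1,1)_16 → 1² + 1² = 1 + 1 = 2
2 = (2)_16 → 2² = 4
4 = (4)_16 → 4² = 16
16 = (1,0)_16 → 1² + 0² = 1 + 0 = 1  — reached the fixed point 1.
1 → 1, so 1 is the first repeated value.

1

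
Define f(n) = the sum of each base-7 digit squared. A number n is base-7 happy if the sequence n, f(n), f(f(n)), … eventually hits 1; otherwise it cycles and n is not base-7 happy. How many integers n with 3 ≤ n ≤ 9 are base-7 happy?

3: 3 → 9 → 5 → 25 → 25  (repeats 25)
4: 4 → 16 → 8 → 2 → 4  (repeats 4)
5: 5 → 25 → 25  (repeats 25)
6: 6 → 36 → 26 → 34 → 52 → 10 → 10  (repeats 10)
7: 7 → 1  (reaches 1)
8: 8 → 2 → 4 → 16 → 8  (repeats 8)
9: 9 → 5 → 25 → 25  (repeats 25)
base-7 happy: 7

1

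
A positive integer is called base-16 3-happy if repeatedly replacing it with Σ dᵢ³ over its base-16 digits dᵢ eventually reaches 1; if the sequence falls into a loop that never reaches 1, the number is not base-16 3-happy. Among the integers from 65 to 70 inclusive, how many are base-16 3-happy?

1

65: 65 → 65  (repeats 65)
66: 66 → 72 → 576 → 72  (repeats 72)
67: 67 → 91 → 1456 → 1456  (repeats 1456)
68: 68 → 128 → 512 → 8 → 512  (repeats 512)
69: 69 → 189 → 3528 → 4437 → 252 → 5103 → 6147 → 540 → 1737 → 2673 → 1344 → 189  (repeats 189)
70: 70 → 280 → 514 → 16 → 1  (reaches 1)
base-16 3-happy: 70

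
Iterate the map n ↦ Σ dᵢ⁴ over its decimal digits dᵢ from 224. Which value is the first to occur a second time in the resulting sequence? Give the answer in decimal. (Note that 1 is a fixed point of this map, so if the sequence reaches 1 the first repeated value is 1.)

224 → 2⁴ + 2⁴ + 4⁴ = 288
288 → 2⁴ + 8⁴ + 8⁴ = 8208
8208 → 8⁴ + 2⁴ + 0⁴ + 8⁴ = 8208  — 8208 already appeared earlier.

8208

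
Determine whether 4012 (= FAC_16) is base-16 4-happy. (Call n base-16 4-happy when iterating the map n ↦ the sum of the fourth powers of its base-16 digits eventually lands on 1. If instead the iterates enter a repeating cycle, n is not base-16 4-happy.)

base-16 4-happy

4012 = (15,10,12)_16 → 15⁴ + 10⁴ + 12⁴ = 81361
81361 = (1,3,13,13,1)_16 → 1⁴ + 3⁴ + 13⁴ + 13⁴ + 1⁴ = 57205
57205 = (13,15,7,5)_16 → 13⁴ + 15⁴ + 7⁴ + 5⁴ = 82212
82212 = (1,4,1,2,4)_16 → 1⁴ + 4⁴ + 1⁴ + 2⁴ + 4⁴ = 530
530 = (2,1,2)_16 → 2⁴ + 1⁴ + 2⁴ = 33
33 = (2,1)_16 → 2⁴ + 1⁴ = 17
17 = (1,1)_16 → 1⁴ + 1⁴ = 2
2 = (2)_16 → 2⁴ = 16
16 = (1,0)_16 → 1⁴ + 0⁴ = 1  — reached 1.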